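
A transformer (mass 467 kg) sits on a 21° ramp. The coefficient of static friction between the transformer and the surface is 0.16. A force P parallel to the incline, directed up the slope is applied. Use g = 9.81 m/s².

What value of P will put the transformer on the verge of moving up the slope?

P ≈ 2330 N

At impending motion up the slope, friction acts down-slope at its limit: f = μ_s N.
P is parallel to the surface, so N = m g cos θ = 4280 N.
Along the incline: P = m g sin θ + μ_s N = 1640 + 0.16×4280 = 2330 N.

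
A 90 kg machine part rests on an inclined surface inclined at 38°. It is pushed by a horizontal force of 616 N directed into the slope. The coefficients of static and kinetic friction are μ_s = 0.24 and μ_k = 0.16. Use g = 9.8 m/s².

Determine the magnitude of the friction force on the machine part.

f ≈ 57.6 N (up the incline)

The horizontal push has a component P sin θ into the surface, so N = m g cos θ + P sin θ = 695 + 379.2 = 1074 N.
Parallel to the incline: P cos θ − m g sin θ = 485.4 − 543 = -57.6 N; the friction needed to balance this is 57.6 N acting up the slope.
Maximum static friction: μ_s N = 0.24 × 1074 = 257.8 N.
Since 57.6 N is within the 257.8 N limit, the machine part stays put and friction is exactly 57.6 N.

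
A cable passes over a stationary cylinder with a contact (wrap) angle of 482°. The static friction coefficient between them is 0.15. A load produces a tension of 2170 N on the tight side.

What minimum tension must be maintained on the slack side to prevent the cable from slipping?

T_min ≈ 614 N

Capstan equation at impending slip: T_tight/T_slack = e^{μβ}.
β = 482° = 8.412 rad; e^{μβ} = e^{0.15×8.412} = 3.532.
T_slack = T_tight / e^{μβ} = 2170 / 3.532 = 614 N.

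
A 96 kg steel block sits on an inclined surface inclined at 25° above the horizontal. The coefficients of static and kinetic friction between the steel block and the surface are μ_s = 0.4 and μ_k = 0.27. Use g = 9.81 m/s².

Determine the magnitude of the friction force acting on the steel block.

f ≈ 230 N (up the incline)

Perpendicular to the surface, N = m g cos θ = 96·9.81·cos 25° = 853.5 N.
For equilibrium along the incline, friction must balance the weight component: f = m g sin θ = 398 N up the slope.
The static-friction ceiling is μ_s N = 0.4 × 853.5 = 341.4 N.
Since |398| > 341.4 N, static friction cannot hold it; the steel block slides down the incline and kinetic friction applies: f = μ_k N = 0.27 × 853.5 = 230 N.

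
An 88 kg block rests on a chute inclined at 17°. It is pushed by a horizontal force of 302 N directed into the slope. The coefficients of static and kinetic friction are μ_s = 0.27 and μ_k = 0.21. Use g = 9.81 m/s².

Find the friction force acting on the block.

f ≈ 36.4 N (down the incline)

The horizontal push has a component P sin θ into the surface, so N = m g cos θ + P sin θ = 825.6 + 88.3 = 913.9 N.
Parallel to the incline: P cos θ − m g sin θ = 288.8 − 252.4 = 36.41 N; the friction needed to balance this is 36.41 N acting down the slope.
Maximum static friction: μ_s N = 0.27 × 913.9 = 246.7 N.
|f_req| = 36.41 ≤ 246.7 N → the block is in equilibrium; friction equals the required value.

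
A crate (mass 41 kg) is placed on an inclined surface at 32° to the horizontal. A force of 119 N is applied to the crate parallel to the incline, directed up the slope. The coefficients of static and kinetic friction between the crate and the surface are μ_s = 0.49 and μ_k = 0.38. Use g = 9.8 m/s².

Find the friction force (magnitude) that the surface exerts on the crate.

f ≈ 93.9 N (up the incline)

The normal reaction is N = m g cos θ = 340.7 N.
The friction needed for equilibrium is m g sin θ − P = 212.9 − 119 = 93.92 N, measured positive up-slope.
Maximum static friction available: μ_s N = 0.49 × 340.7 = 167 N.
Since |93.92| ≤ 167 N, the crate remains in static equilibrium and friction takes exactly the required value.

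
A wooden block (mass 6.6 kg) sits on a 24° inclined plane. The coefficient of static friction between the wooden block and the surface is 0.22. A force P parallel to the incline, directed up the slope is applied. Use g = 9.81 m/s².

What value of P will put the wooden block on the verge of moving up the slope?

P ≈ 39.3 N

At impending motion up the slope, friction acts down-slope at its limit: f = μ_s N.
P is parallel to the surface, so N = m g cos θ = 59.1 N.
Along the incline: P = m g sin θ + μ_s N = 26.3 + 0.22×59.1 = 39.3 N.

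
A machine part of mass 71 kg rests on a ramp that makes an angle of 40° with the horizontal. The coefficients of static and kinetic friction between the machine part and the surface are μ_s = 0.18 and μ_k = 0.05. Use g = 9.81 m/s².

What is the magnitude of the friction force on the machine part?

The normal reaction is N = m g cos θ = 533.6 N.
For equilibrium along the incline, friction must balance the weight component: f = m g sin θ = 447.7 N up the slope.
Static friction can supply at most μ_s N = 96.04 N.
|447.7| exceeds 96.04 N, so the machine part slips down-slope; friction is kinetic, f = μ_k N = 0.05×533.6 = 26.7 N.

f ≈ 26.7 N (up the incline)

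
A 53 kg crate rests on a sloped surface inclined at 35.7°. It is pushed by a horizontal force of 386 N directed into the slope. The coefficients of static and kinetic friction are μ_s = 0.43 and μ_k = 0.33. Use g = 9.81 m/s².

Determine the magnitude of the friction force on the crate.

Resolve perpendicular to the incline: N = m g cos θ + P sin θ = 53×9.81×cos 35.7° + 386×sin 35.7° = 647.5 N.
Along the incline, the net driving force (taking up-slope positive) is P cos θ − m g sin θ = 313.5 − 303.4 = 10.06 N, so equilibrium requires friction f = -10.06 N (down-slope).
Maximum static friction: μ_s N = 0.43 × 647.5 = 278.4 N.
Since 10.06 N is within the 278.4 N limit, the crate stays put and friction is exactly 10.1 N.

f ≈ 10.1 N (down the incline)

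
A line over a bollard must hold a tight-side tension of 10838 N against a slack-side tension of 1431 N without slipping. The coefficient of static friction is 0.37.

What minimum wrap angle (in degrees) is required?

β_min ≈ 314°

T₂/T₁ = e^{μβ} → β = ln(T₂/T₁)/μ.
β = ln(10838/1431)/0.37 = 2.025/0.37 = 5.472 rad.
In degrees: β = 5.472 × 180/π = 314°.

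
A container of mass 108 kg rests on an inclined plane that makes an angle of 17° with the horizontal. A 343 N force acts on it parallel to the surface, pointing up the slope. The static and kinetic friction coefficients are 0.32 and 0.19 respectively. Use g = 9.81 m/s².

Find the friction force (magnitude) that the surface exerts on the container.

f ≈ 33.2 N (down the incline)

The normal reaction is N = m g cos θ = 1013 N.
The friction needed for equilibrium is m g sin θ − P = 309.8 − 343 = -33.24 N, measured positive up-slope.
The static-friction ceiling is μ_s N = 0.32 × 1013 = 324.2 N.
Since |-33.24| ≤ 324.2 N, the container remains in static equilibrium and friction takes exactly the required value.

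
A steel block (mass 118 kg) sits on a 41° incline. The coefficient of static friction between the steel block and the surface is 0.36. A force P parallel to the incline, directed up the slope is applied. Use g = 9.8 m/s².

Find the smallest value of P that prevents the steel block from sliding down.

P_min ≈ 444 N

The steel block tends to slide down (tan θ > μ_s), so at the point of impending slip friction acts up-slope at its limit: f = μ_s N.
P is parallel to the surface, so N = m g cos θ = 873 N.
Along the incline: P + μ_s N = m g sin θ, so P = 759 − 0.36×873 = 444 N.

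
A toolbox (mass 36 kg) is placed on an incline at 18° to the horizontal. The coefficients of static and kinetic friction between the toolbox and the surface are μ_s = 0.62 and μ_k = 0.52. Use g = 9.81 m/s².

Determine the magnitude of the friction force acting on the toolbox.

Perpendicular to the surface, N = m g cos θ = 36·9.81·cos 18° = 335.9 N.
Along the slope the weight component is m g sin θ = 109.1 N; friction must supply exactly this, acting up-slope.
The static-friction ceiling is μ_s N = 0.62 × 335.9 = 208.2 N.
Since |109.1| ≤ 208.2 N, no slip — friction simply equals what equilibrium demands.

f ≈ 109 N (up the incline)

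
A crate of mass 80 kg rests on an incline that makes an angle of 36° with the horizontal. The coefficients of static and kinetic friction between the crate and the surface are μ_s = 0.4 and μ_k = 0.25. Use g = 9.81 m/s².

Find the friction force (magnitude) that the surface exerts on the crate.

f ≈ 159 N (up the incline)

The normal reaction is N = m g cos θ = 634.9 N.
For equilibrium along the incline, friction must balance the weight component: f = m g sin θ = 461.3 N up the slope.
The static-friction ceiling is μ_s N = 0.4 × 634.9 = 254 N.
Since |461.3| > 254 N, static friction cannot hold it; the crate slides down the incline and kinetic friction applies: f = μ_k N = 0.25 × 634.9 = 159 N.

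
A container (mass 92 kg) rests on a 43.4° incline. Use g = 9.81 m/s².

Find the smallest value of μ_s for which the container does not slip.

μ_s,min ≈ 0.946

At the slip threshold m g sin θ = μ_s m g cos θ, so μ_s,min = tan θ.
μ_s,min = tan 43.4° = 0.946.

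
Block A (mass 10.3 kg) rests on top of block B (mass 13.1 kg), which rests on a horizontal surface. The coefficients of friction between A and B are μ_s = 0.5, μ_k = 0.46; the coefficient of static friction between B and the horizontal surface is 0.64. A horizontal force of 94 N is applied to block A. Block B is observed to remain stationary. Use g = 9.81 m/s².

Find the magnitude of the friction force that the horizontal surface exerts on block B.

f ≈ 46.5 N

The normal force B exerts on A is simply A's weight, N₁ = 101 N.
Maximum static friction on A from B: μ_s N₁ = 0.5×101 = 50.52 N.
P = 94 N exceeds that limit, so A slips over B and the interface friction becomes kinetic: f₁ = μ_k N₁ = 0.46×101 = 46.5 N.
B experiences an equal 46.5 N forward from A (third law). B is in equilibrium, so the floor supplies f₂ = 46.5 N of static friction (limit μ_s(m_A+m_B)g = 146.9 N, not exceeded).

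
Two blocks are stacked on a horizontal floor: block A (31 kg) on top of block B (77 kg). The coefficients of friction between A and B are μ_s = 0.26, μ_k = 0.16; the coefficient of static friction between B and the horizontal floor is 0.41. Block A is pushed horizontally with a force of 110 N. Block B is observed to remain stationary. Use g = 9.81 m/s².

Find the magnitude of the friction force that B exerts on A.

f ≈ 48.7 N

The normal force B exerts on A is simply A's weight, N₁ = 304.1 N.
Maximum static friction on A from B: μ_s N₁ = 0.26×304.1 = 79.07 N.
P = 110 N exceeds that limit, so A slips over B and the interface friction becomes kinetic: f₁ = μ_k N₁ = 0.16×304.1 = 48.7 N.
By Newton's third law B feels 48.7 N forward from A. With B stationary, the floor's static friction on B balances it: f₂ = 48.7 N (well within μ_s(m_A+m_B)g = 434.4 N).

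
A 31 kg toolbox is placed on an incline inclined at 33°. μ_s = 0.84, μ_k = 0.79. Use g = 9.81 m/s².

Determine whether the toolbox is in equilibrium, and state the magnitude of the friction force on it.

f ≈ 166 N

N = m g cos θ = 255 N.
Down-slope weight component: m g sin θ = 166 N.
μ_s N = 214 N.
166 ≤ 214 N, so it stays put; friction = 166 N.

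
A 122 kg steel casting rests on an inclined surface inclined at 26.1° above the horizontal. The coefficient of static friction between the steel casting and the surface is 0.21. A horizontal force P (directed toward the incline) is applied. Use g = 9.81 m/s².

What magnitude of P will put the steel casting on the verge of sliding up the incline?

At impending motion up the slope, friction acts down-slope at its limit: f = μ_s N.
Perpendicular to the incline: N = m g cos θ + P sin θ.
Along the incline: P cos θ = m g sin θ + μ_s N = m g sin θ + μ_s (m g cos θ + P sin θ).
Solving, P (cos θ − μ_s sin θ) = m g (sin θ + μ_s cos θ), so P = 122×9.81×(sin 26.1° + 0.21 cos 26.1°)/(cos 26.1° − 0.21 sin 26.1°) = 1200×0.6285/0.8056 = 934 N.

P ≈ 934 N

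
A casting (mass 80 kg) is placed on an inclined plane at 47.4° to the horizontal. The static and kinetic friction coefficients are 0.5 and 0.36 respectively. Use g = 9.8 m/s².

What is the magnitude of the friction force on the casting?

f ≈ 191 N (up the incline)

Perpendicular to the surface, N = m g cos θ = 80·9.8·cos 47.4° = 530.7 N.
For equilibrium along the incline, friction must balance the weight component: f = m g sin θ = 577.1 N up the slope.
The static-friction ceiling is μ_s N = 0.5 × 530.7 = 265.3 N.
|577.1| exceeds 265.3 N, so the casting slips down-slope; friction is kinetic, f = μ_k N = 0.36×530.7 = 191 N.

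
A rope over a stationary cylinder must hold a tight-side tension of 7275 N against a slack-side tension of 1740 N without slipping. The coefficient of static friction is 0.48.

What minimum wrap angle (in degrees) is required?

T₂/T₁ = e^{μβ} → β = ln(T₂/T₁)/μ.
β = ln(7275/1740)/0.48 = 1.431/0.48 = 2.98 rad.
In degrees: β = 2.98 × 180/π = 171°.

β_min ≈ 171°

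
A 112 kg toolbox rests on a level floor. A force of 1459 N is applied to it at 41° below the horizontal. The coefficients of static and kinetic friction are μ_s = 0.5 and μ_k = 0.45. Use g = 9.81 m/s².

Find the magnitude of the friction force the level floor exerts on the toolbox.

f ≈ 925 N

N = m g + P sin α = 1099 + 1459×sin 41° = 2056 N.
Horizontally, friction must balance P cos α = 1101 N.
μ_s N = 0.5 × 2056 = 1028 N.
The required friction exceeds μ_s N, so the toolbox moves and f = μ_k N = 925 N.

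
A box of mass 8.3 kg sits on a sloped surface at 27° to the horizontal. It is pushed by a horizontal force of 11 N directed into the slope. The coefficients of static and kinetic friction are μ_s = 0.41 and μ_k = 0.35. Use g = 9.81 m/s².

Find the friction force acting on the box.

Normal direction: N = m g cos θ + P sin θ = 77.54 N.
Parallel to the incline: P cos θ − m g sin θ = 9.801 − 36.97 = -27.16 N; the friction needed to balance this is 27.16 N acting up the slope.
The limit of static friction is μ_s N = 31.79 N.
|f_req| = 27.16 ≤ 31.79 N → the box is in equilibrium; friction equals the required value.

f ≈ 27.2 N (up the incline)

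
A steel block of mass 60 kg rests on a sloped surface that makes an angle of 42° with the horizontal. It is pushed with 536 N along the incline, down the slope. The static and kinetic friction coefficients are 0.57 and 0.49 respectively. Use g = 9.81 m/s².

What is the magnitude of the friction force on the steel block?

Perpendicular to the surface, N = m g cos θ = 60·9.81·cos 42° = 437.4 N.
Parallel to the incline, ΣF = 0 gives f = m g sin θ + P = 393.9 + 536 = 929.9 N (up-slope positive).
Static friction can supply at most μ_s N = 249.3 N.
Since |929.9| > 249.3 N, static friction cannot hold it; the steel block slides down the incline and kinetic friction applies: f = μ_k N = 0.49 × 437.4 = 214 N.

f ≈ 214 N (up the incline)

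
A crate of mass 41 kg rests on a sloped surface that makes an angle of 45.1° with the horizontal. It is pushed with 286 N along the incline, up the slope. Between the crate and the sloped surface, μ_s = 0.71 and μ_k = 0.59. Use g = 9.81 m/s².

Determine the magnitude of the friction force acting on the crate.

The normal reaction is N = m g cos θ = 283.9 N.
Parallel to the incline, ΣF = 0 gives f = m g sin θ − P = 284.9 − 286 = -1.099 N (up-slope positive).
Maximum static friction available: μ_s N = 0.71 × 283.9 = 201.6 N.
Since |-1.099| ≤ 201.6 N, no slip — friction simply equals what equilibrium demands.

f ≈ 1.1 N (down the incline)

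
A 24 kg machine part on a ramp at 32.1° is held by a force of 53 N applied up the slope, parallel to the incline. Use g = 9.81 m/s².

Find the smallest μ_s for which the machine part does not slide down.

N = m g cos θ = 199.4 N.
Friction must make up the shortfall along the incline: f = m g sin θ − P = 125.1 − 53 = 72.11 N.
At the threshold f = μ_s N, so μ_s,min = 72.11/199.4 = 0.362.

μ_s,min ≈ 0.362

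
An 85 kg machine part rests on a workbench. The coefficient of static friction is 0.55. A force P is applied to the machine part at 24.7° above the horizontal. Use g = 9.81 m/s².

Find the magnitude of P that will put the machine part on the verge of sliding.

P ≈ 403 N

N = m g − P sin α (the pull lifts the machine part).
At impending slip, P cos α = μ_s N = μ_s (m g − P sin α).
Solving: P (cos α + μ_s sin α) = μ_s m g → P = 0.55×834/(cos 24.7° + 0.55 sin 24.7°) = 459/1.138 = 403 N.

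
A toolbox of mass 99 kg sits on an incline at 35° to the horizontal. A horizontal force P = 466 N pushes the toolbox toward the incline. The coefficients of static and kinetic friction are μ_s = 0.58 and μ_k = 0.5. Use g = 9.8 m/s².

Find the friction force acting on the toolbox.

The horizontal push has a component P sin θ into the surface, so N = m g cos θ + P sin θ = 794.7 + 267.3 = 1062 N.
Along the incline, the net driving force (taking up-slope positive) is P cos θ − m g sin θ = 381.7 − 556.5 = -174.8 N, so equilibrium requires friction f = 174.8 N (up-slope).
The limit of static friction is μ_s N = 616 N.
|f_req| = 174.8 ≤ 616 N → the toolbox is in equilibrium; friction equals the required value.

f ≈ 175 N (up the incline)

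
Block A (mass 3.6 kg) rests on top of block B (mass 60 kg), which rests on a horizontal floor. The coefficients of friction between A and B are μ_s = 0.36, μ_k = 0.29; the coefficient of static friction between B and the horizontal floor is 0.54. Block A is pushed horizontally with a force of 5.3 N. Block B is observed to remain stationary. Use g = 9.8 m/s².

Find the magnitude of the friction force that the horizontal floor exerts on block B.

Normal force at the A–B interface: N₁ = m_A g = 35.28 N.
Maximum static friction on A from B: μ_s N₁ = 0.36×35.28 = 12.7 N.
Since P = 5.3 N ≤ 12.7 N, A does not slip on B; friction on A equals P = 5.3 N.
B experiences an equal 5.3 N forward from A (third law). B is in equilibrium, so the floor supplies f₂ = 5.3 N of static friction (limit μ_s(m_A+m_B)g = 336.6 N, not exceeded).

f ≈ 5.3 N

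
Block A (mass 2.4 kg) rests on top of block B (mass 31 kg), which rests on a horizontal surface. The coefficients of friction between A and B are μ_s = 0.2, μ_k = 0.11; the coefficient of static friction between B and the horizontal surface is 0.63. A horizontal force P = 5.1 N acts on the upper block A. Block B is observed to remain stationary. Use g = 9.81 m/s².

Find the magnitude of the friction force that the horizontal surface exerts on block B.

f ≈ 2.59 N

Between the blocks, N₁ = m_A g = 23.54 N.
Maximum static friction on A from B: μ_s N₁ = 0.2×23.54 = 4.709 N.
Since P = 5.1 N > 4.709 N, A slides on B; the A–B friction is kinetic: f₁ = μ_k N₁ = 0.11×23.54 = 2.59 N.
By Newton's third law B feels 2.59 N forward from A. With B stationary, the floor's static friction on B balances it: f₂ = 2.59 N (well within μ_s(m_A+m_B)g = 206.4 N).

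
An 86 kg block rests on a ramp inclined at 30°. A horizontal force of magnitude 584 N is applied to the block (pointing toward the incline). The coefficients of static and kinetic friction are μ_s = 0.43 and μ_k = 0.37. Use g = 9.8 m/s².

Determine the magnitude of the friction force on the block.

The horizontal push has a component P sin θ into the surface, so N = m g cos θ + P sin θ = 729.9 + 292 = 1022 N.
Along the incline, the net driving force (taking up-slope positive) is P cos θ − m g sin θ = 505.8 − 421.4 = 84.36 N, so equilibrium requires friction f = -84.36 N (down-slope).
Maximum static friction: μ_s N = 0.43 × 1022 = 439.4 N.
|f_req| = 84.36 ≤ 439.4 N → the block is in equilibrium; friction equals the required value.

f ≈ 84.4 N (down the incline)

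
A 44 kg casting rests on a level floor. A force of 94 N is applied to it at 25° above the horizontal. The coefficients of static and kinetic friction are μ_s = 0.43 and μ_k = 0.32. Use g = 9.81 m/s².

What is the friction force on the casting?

f ≈ 85.2 N

N = m g − P sin α = 431.6 − 94×sin 25° = 391.9 N.
The horizontal driving force is P cos α = 85.19 N, so equilibrium needs friction f = 85.19 N.
μ_s N = 0.43 × 391.9 = 168.5 N.
Since 85.19 N does not exceed the limit, the casting stays at rest and f = 85.2 N.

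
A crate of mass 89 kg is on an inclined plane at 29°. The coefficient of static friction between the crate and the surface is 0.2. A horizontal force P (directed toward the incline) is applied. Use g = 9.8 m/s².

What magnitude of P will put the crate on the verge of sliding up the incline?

At impending motion up the slope, friction acts down-slope at its limit: f = μ_s N.
Perpendicular to the incline: N = m g cos θ + P sin θ.
Along the incline: P cos θ = m g sin θ + μ_s N = m g sin θ + μ_s (m g cos θ + P sin θ).
Solving, P (cos θ − μ_s sin θ) = m g (sin θ + μ_s cos θ), so P = 89×9.8×(sin 29° + 0.2 cos 29°)/(cos 29° − 0.2 sin 29°) = 872×0.6597/0.7777 = 740 N.

P ≈ 740 N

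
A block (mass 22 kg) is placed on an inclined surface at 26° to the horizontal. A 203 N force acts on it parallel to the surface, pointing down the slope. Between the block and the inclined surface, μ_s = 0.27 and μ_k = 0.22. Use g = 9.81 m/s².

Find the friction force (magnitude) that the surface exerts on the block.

The normal reaction is N = m g cos θ = 194 N.
For equilibrium along the incline the friction force must supply f = m g sin θ + P = 94.61 + 203 = 297.6 N (positive meaning up-slope).
Static friction can supply at most μ_s N = 52.37 N.
|297.6| exceeds 52.37 N, so the block slips down-slope; friction is kinetic, f = μ_k N = 0.22×194 = 42.7 N.

f ≈ 42.7 N (up the incline)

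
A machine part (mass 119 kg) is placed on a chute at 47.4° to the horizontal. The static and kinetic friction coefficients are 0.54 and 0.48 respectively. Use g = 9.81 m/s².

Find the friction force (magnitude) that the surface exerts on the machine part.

f ≈ 379 N (up the incline)

Perpendicular to the surface, N = m g cos θ = 119·9.81·cos 47.4° = 790.2 N.
For equilibrium along the incline, friction must balance the weight component: f = m g sin θ = 859.3 N up the slope.
The static-friction ceiling is μ_s N = 0.54 × 790.2 = 426.7 N.
|859.3| exceeds 426.7 N, so the machine part slips down-slope; friction is kinetic, f = μ_k N = 0.48×790.2 = 379 N.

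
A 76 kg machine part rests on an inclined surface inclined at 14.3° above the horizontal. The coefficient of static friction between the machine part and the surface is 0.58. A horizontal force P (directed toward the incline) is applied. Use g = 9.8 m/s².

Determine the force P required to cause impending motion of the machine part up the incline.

P ≈ 730 N

At impending motion up the slope, friction acts down-slope at its limit: f = μ_s N.
Perpendicular to the incline: N = m g cos θ + P sin θ.
Along the incline: P cos θ = m g sin θ + μ_s N = m g sin θ + μ_s (m g cos θ + P sin θ).
Solving, P (cos θ − μ_s sin θ) = m g (sin θ + μ_s cos θ), so P = 76×9.8×(sin 14.3° + 0.58 cos 14.3°)/(cos 14.3° − 0.58 sin 14.3°) = 745×0.809/0.8258 = 730 N.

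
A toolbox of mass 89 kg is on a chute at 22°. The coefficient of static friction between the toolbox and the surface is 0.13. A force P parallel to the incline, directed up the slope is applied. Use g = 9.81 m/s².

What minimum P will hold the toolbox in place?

P_min ≈ 222 N

The toolbox tends to slide down (tan θ > μ_s), so at the point of impending slip friction acts up-slope at its limit: f = μ_s N.
P is parallel to the surface, so N = m g cos θ = 810 N.
Along the incline: P + μ_s N = m g sin θ, so P = 327 − 0.13×810 = 222 N.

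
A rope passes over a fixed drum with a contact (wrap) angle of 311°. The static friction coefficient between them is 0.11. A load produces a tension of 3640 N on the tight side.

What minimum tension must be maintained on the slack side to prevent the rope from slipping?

T_min ≈ 2000 N

Capstan equation at impending slip: T_tight/T_slack = e^{μβ}.
β = 311° = 5.428 rad; e^{μβ} = e^{0.11×5.428} = 1.817.
T_slack = T_tight / e^{μβ} = 3640 / 1.817 = 2000 N.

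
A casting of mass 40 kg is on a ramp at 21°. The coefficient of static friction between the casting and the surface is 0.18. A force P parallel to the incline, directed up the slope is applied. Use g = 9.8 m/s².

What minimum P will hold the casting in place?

P_min ≈ 74.6 N

The casting tends to slide down (tan θ > μ_s), so at the point of impending slip friction acts up-slope at its limit: f = μ_s N.
P is parallel to the surface, so N = m g cos θ = 366 N.
Along the incline: P + μ_s N = m g sin θ, so P = 140 − 0.18×366 = 74.6 N.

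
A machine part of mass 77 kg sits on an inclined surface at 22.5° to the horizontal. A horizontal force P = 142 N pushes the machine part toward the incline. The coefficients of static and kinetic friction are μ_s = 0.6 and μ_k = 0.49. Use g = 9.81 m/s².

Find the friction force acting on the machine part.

f ≈ 158 N (up the incline)

The horizontal push has a component P sin θ into the surface, so N = m g cos θ + P sin θ = 697.9 + 54.34 = 752.2 N.
Along the incline, the net driving force (taking up-slope positive) is P cos θ − m g sin θ = 131.2 − 289.1 = -157.9 N, so equilibrium requires friction f = 157.9 N (up-slope).
Maximum static friction: μ_s N = 0.6 × 752.2 = 451.3 N.
Since 157.9 N is within the 451.3 N limit, the machine part stays put and friction is exactly 158 N.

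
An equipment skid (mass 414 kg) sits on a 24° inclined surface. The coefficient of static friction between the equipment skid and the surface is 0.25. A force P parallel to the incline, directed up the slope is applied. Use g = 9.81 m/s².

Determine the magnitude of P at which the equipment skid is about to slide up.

At impending motion up the slope, friction acts down-slope at its limit: f = μ_s N.
P is parallel to the surface, so N = m g cos θ = 3710 N.
Along the incline: P = m g sin θ + μ_s N = 1650 + 0.25×3710 = 2580 N.

P ≈ 2580 N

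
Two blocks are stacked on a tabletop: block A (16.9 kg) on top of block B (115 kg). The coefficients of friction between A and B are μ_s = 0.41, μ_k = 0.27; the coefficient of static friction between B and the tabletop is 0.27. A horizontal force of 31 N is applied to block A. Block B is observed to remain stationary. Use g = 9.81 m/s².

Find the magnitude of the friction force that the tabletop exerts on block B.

Normal force at the A–B interface: N₁ = m_A g = 165.8 N.
Maximum static friction on A from B: μ_s N₁ = 0.41×165.8 = 67.97 N.
Since P = 31 N ≤ 67.97 N, A does not slip on B; friction on A equals P = 31 N.
By Newton's third law B feels 31 N forward from A. With B stationary, the floor's static friction on B balances it: f₂ = 31 N (well within μ_s(m_A+m_B)g = 349.4 N).

f ≈ 31 N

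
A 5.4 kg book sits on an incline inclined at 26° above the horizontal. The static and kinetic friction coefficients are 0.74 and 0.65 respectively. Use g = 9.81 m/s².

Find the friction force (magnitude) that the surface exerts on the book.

The normal reaction is N = m g cos θ = 47.61 N.
Along the slope the weight component is m g sin θ = 23.22 N; friction must supply exactly this, acting up-slope.
Maximum static friction available: μ_s N = 0.74 × 47.61 = 35.23 N.
Since |23.22| ≤ 35.23 N, static friction is sufficient; f equals the required value, not μ_s N.

f ≈ 23.2 N (up the incline)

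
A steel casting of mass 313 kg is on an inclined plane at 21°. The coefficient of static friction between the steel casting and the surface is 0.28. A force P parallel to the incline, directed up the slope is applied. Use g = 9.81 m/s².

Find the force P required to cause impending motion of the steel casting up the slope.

At impending motion up the slope, friction acts down-slope at its limit: f = μ_s N.
P is parallel to the surface, so N = m g cos θ = 2870 N.
Along the incline: P = m g sin θ + μ_s N = 1100 + 0.28×2870 = 1900 N.

P ≈ 1900 N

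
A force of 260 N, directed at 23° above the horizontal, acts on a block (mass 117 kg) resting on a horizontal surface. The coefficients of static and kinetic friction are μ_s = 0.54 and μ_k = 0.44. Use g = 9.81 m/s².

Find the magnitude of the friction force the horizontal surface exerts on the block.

f ≈ 239 N

N = m g − P sin α = 1148 − 260×sin 23° = 1046 N.
Horizontally, friction must balance P cos α = 239.3 N.
μ_s N = 0.54 × 1046 = 564.9 N.
Since 239.3 N does not exceed the limit, the block stays at rest and f = 239 N.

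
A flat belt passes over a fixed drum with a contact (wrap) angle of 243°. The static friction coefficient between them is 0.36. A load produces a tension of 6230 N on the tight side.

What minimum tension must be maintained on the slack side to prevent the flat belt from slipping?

Capstan equation at impending slip: T_tight/T_slack = e^{μβ}.
β = 243° = 4.241 rad; e^{μβ} = e^{0.36×4.241} = 4.603.
T_slack = T_tight / e^{μβ} = 6230 / 4.603 = 1350 N.

T_min ≈ 1350 N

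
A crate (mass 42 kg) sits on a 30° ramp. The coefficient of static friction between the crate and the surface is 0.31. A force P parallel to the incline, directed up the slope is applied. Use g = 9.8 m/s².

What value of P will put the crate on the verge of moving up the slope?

At impending motion up the slope, friction acts down-slope at its limit: f = μ_s N.
P is parallel to the surface, so N = m g cos θ = 356 N.
Along the incline: P = m g sin θ + μ_s N = 206 + 0.31×356 = 316 N.

P ≈ 316 N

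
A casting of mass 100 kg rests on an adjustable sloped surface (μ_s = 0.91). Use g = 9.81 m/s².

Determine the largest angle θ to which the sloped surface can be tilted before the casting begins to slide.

θ_max ≈ 42.3°

At the slip threshold, m g sin θ = μ_s · m g cos θ, so tan θ = μ_s.
θ_max = arctan(0.91) = 42.3°.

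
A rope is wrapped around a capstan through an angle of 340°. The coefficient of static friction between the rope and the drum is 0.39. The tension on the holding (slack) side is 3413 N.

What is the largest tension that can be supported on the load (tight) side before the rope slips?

T_max ≈ 34500 N

At impending slip the capstan equation gives T₂/T₁ = e^{μβ} with β in radians.
β = 340° × π/180 = 5.934 rad.
e^{μβ} = e^{0.39×5.934} = 10.12.
T₂ = T₁ · e^{μβ} = 3413 × 10.12 = 34500 N.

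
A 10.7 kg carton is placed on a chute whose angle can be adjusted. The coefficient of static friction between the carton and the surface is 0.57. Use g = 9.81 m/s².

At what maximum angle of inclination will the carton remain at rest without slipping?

θ_max ≈ 29.7°

At the slip threshold, m g sin θ = μ_s · m g cos θ, so tan θ = μ_s.
θ_max = arctan(0.57) = 29.7°.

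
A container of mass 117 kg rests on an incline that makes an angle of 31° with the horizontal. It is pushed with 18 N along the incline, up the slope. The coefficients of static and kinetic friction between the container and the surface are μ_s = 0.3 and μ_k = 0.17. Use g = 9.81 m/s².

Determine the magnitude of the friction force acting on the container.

f ≈ 167 N (up the incline)

Perpendicular to the surface, N = m g cos θ = 117·9.81·cos 31° = 983.8 N.
The friction needed for equilibrium is m g sin θ − P = 591.1 − 18 = 573.1 N, measured positive up-slope.
Maximum static friction available: μ_s N = 0.3 × 983.8 = 295.1 N.
|573.1| exceeds 295.1 N, so the container slips down-slope; friction is kinetic, f = μ_k N = 0.17×983.8 = 167 N.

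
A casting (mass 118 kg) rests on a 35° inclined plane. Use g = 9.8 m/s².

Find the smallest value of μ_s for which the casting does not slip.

At the slip threshold m g sin θ = μ_s m g cos θ, so μ_s,min = tan θ.
μ_s,min = tan 35° = 0.7.

μ_s,min ≈ 0.7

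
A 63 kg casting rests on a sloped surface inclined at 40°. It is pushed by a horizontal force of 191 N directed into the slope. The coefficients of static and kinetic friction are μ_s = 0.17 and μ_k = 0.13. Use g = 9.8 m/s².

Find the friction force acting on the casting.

Normal direction: N = m g cos θ + P sin θ = 595.7 N.
Along the incline, the net driving force (taking up-slope positive) is P cos θ − m g sin θ = 146.3 − 396.9 = -250.5 N, so equilibrium requires friction f = 250.5 N (up-slope).
The limit of static friction is μ_s N = 101.3 N.
|f_req| = 250.5 > 101.3 N → the casting slides down the incline; f = μ_k N = 0.13 × 595.7 = 77.4 N.

f ≈ 77.4 N (up the incline)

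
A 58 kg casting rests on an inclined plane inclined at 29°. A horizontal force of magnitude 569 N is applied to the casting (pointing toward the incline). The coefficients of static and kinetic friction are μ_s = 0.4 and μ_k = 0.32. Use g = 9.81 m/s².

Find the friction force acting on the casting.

f ≈ 222 N (down the incline)

Normal direction: N = m g cos θ + P sin θ = 773.5 N.
Along the incline, the net driving force (taking up-slope positive) is P cos θ − m g sin θ = 497.7 − 275.8 = 221.8 N, so equilibrium requires friction f = -221.8 N (down-slope).
The limit of static friction is μ_s N = 309.4 N.
|f_req| = 221.8 ≤ 309.4 N → the casting is in equilibrium; friction equals the required value.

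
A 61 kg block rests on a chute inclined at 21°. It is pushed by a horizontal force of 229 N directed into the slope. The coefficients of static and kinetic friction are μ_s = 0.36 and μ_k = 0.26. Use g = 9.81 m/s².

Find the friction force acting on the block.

f ≈ 0.661 N (up the incline)

Resolve perpendicular to the incline: N = m g cos θ + P sin θ = 61×9.81×cos 21° + 229×sin 21° = 640.7 N.
Parallel to the incline: P cos θ − m g sin θ = 213.8 − 214.5 = -0.661 N; the friction needed to balance this is 0.661 N acting up the slope.
Maximum static friction: μ_s N = 0.36 × 640.7 = 230.7 N.
|f_req| = 0.661 ≤ 230.7 N → the block is in equilibrium; friction equals the required value.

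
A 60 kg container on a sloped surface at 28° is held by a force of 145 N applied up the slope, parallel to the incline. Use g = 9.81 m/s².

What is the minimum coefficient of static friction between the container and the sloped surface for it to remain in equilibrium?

N = m g cos θ = 519.7 N.
Friction must make up the shortfall along the incline: f = m g sin θ − P = 276.3 − 145 = 131.3 N.
At the threshold f = μ_s N, so μ_s,min = 131.3/519.7 = 0.253.

μ_s,min ≈ 0.253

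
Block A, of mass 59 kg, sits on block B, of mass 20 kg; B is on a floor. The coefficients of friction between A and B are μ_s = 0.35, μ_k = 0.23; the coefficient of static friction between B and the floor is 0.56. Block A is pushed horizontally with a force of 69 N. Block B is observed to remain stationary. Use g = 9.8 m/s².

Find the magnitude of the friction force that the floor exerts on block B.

Normal force at the A–B interface: N₁ = m_A g = 578.2 N.
Maximum static friction on A from B: μ_s N₁ = 0.35×578.2 = 202.4 N.
Since P = 69 N ≤ 202.4 N, A does not slip on B; friction on A equals P = 69 N.
By Newton's third law B feels 69 N forward from A. With B stationary, the floor's static friction on B balances it: f₂ = 69 N (well within μ_s(m_A+m_B)g = 433.6 N).

f ≈ 69 N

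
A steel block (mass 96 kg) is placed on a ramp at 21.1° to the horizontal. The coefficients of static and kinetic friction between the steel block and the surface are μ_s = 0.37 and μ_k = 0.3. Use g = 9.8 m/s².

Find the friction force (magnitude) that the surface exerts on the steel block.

f ≈ 263 N (up the incline)

Normal force: N = m g cos θ = 96 × 9.8 × cos 21.1° = 877.7 N.
Along the slope the weight component is m g sin θ = 338.7 N; friction must supply exactly this, acting up-slope.
Maximum static friction available: μ_s N = 0.37 × 877.7 = 324.8 N.
Since |338.7| > 324.8 N, static friction cannot hold it; the steel block slides down the incline and kinetic friction applies: f = μ_k N = 0.3 × 877.7 = 263 N.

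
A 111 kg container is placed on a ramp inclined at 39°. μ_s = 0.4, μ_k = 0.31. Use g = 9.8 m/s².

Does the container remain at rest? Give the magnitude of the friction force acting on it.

f ≈ 262 N

N = m g cos θ = 845 N.
Down-slope weight component: m g sin θ = 685 N.
μ_s N = 338 N.
685 > 338 N, so it slides; kinetic friction f = μ_k N = 0.31×845 = 262 N.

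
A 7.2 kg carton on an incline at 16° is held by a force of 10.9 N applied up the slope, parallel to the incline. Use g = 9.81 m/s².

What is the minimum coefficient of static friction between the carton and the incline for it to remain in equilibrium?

μ_s,min ≈ 0.126

N = m g cos θ = 67.9 N.
Friction must make up the shortfall along the incline: f = m g sin θ − P = 19.47 − 10.9 = 8.569 N.
At the threshold f = μ_s N, so μ_s,min = 8.569/67.9 = 0.126.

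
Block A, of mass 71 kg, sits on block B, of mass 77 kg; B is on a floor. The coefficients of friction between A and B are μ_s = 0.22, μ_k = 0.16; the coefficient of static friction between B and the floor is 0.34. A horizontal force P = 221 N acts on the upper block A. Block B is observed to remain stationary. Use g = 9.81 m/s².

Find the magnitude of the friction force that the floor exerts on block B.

Normal force at the A–B interface: N₁ = m_A g = 696.5 N.
Maximum static friction on A from B: μ_s N₁ = 0.22×696.5 = 153.2 N.
Since P = 221 N > 153.2 N, A slides on B; the A–B friction is kinetic: f₁ = μ_k N₁ = 0.16×696.5 = 111 N.
B experiences an equal 111 N forward from A (third law). B is in equilibrium, so the floor supplies f₂ = 111 N of static friction (limit μ_s(m_A+m_B)g = 493.6 N, not exceeded).

f ≈ 111 N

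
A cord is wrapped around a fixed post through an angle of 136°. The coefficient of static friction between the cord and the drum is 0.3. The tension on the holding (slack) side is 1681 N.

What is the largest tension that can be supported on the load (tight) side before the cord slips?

At impending slip the capstan equation gives T₂/T₁ = e^{μβ} with β in radians.
β = 136° × π/180 = 2.374 rad.
e^{μβ} = e^{0.3×2.374} = 2.038.
T₂ = T₁ · e^{μβ} = 1681 × 2.038 = 3430 N.

T_max ≈ 3430 N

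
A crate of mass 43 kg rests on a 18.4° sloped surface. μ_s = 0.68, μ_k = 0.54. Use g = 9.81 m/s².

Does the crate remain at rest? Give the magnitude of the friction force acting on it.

N = m g cos θ = 400 N.
Down-slope weight component: m g sin θ = 133 N.
μ_s N = 272 N.
133 ≤ 272 N, so it stays put; friction = 133 N.

f ≈ 133 N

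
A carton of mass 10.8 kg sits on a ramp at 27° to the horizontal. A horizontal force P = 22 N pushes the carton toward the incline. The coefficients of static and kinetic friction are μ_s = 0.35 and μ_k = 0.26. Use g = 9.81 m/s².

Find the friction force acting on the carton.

f ≈ 28.5 N (up the incline)

Resolve perpendicular to the incline: N = m g cos θ + P sin θ = 10.8×9.81×cos 27° + 22×sin 27° = 104.4 N.
Along the incline, the net driving force (taking up-slope positive) is P cos θ − m g sin θ = 19.6 − 48.1 = -28.5 N, so equilibrium requires friction f = 28.5 N (up-slope).
The limit of static friction is μ_s N = 36.54 N.
Since 28.5 N is within the 36.54 N limit, the carton stays put and friction is exactly 28.5 N.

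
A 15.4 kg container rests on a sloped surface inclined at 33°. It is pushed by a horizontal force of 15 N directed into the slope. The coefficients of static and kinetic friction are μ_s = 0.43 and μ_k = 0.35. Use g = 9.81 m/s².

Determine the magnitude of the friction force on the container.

f ≈ 47.2 N (up the incline)

Resolve perpendicular to the incline: N = m g cos θ + P sin θ = 15.4×9.81×cos 33° + 15×sin 33° = 134.9 N.
Parallel to the incline: P cos θ − m g sin θ = 12.58 − 82.28 = -69.7 N; the friction needed to balance this is 69.7 N acting up the slope.
The limit of static friction is μ_s N = 57.99 N.
The required 69.7 N exceeds the static limit, so the container slides down-slope and f = μ_k N = 0.35×134.9 = 47.2 N.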